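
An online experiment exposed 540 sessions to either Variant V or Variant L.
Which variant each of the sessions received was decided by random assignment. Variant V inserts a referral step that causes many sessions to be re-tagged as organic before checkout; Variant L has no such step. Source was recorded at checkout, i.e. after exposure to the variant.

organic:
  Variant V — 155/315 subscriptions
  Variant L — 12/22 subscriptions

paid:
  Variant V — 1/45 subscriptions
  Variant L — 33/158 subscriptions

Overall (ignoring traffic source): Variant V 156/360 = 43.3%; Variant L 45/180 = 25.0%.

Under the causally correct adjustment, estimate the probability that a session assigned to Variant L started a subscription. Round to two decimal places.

Because the variant influences traffic source, traffic source is a post-treatment mediator, not a confounder. Stratifying on it would bias the estimate; the causal effect is the crude pooled difference.
So P(outcome | do(Variant L)) is just the pooled rate for Variant L: 45/180 = 0.250.

0.25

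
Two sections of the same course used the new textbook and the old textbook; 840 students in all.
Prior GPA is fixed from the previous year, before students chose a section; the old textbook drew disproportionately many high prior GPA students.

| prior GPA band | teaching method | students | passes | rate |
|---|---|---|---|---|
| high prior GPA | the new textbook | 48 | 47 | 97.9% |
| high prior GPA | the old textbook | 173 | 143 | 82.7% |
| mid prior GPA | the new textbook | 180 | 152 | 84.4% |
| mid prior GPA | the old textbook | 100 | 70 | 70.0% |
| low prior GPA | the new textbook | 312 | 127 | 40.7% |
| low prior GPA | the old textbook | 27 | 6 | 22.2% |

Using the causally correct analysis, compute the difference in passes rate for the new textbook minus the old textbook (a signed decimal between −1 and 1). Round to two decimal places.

Since prior GPA band is a pre-existing factor (not a product of the teaching method) and it affects the outcome on its own, it is a confounder. The stratified rates, not the pooled rate, identify the causal effect.
Adjusting over the population distribution of prior GPA band: 0.263·(0.979−0.827) + 0.333·(0.844−0.700) + 0.404·(0.407−0.222) = +0.163.

+0.16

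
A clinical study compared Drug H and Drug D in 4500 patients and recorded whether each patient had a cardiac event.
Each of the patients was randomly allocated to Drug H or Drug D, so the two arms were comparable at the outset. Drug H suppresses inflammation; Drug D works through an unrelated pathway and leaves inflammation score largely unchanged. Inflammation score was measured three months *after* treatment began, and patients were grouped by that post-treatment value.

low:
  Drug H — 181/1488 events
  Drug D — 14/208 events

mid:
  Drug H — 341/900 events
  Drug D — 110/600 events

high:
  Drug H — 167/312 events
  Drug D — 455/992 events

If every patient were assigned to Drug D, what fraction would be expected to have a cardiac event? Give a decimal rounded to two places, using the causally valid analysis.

0.32

Inflammation score is downstream of the drug. One should not condition on a consequence of treatment, so the overall rates are the right comparison.
So P(outcome | do(Drug D)) is just the pooled rate for Drug D: 579/1800 = 0.322.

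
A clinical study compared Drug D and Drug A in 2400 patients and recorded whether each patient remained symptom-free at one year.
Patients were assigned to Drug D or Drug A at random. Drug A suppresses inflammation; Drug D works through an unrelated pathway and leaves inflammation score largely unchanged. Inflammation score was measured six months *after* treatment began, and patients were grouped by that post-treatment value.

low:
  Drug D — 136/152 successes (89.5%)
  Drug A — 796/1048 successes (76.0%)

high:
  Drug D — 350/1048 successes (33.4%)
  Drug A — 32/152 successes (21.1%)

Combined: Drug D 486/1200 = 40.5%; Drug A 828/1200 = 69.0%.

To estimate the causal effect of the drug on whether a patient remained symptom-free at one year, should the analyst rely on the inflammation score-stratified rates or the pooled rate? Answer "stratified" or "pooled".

pooled

Drug D is higher inside every inflammation score stratum but Drug A is higher in aggregate. Whether to stratify depends on how inflammation score relates to the drug.
Inflammation score is downstream of the drug. One should not condition on a consequence of treatment, so the overall rates are the right comparison.
Pooled: Drug D 40.5% vs Drug A 69.0%; Drug A is higher overall.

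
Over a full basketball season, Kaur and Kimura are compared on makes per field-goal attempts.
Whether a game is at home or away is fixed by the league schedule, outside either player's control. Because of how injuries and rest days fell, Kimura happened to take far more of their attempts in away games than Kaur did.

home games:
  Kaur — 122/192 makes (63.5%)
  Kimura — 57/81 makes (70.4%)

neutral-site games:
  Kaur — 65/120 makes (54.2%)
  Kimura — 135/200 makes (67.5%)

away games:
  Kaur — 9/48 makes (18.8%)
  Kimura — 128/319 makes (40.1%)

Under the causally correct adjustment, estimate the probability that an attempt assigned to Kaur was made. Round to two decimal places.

0.43

The imbalance in game venue arose from how field-goal attempts were allocated, not from anything the player did; and game venue independently affects the outcome. The pooled gap is confounded — condition on game venue.
Standardising Kaur to the population game venue mix: 0.284·122/192 + 0.333·65/120 + 0.382·9/48 = 0.433.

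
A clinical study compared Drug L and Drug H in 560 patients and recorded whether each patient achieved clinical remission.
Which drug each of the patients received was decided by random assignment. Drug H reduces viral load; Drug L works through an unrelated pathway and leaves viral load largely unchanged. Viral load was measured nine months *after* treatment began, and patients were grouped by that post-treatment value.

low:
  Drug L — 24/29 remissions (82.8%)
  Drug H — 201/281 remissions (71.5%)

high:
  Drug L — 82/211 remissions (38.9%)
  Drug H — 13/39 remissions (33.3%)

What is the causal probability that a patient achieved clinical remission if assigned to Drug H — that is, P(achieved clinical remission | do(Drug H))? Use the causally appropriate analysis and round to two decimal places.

The stratified and pooled comparisons disagree (Drug L wins within each viral load; Drug H wins overall), so the answer turns on the causal role of viral load.
Viral load is recorded after the drug and is itself shifted by it — it sits on the causal path from drug to outcome. Conditioning on a mediator would strip out part of the effect we want; the pooled comparison gives the total causal effect.
So P(outcome | do(Drug H)) is just the pooled rate for Drug H: 214/320 = 0.669.

0.67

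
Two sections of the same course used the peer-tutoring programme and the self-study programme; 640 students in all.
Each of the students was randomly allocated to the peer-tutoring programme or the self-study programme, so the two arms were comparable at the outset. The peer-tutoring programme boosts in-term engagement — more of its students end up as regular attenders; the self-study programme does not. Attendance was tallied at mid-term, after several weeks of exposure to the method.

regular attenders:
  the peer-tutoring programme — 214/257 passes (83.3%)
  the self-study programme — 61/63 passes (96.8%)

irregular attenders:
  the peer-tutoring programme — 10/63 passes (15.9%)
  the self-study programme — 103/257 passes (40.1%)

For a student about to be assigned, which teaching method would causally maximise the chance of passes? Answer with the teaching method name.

the peer-tutoring programme

The stratified and pooled comparisons disagree (the self-study programme wins within each mid-term attendance; the peer-tutoring programme wins overall), so the answer turns on the causal role of mid-term attendance.
Mid-term attendance here is a post-treatment variable shaped by the teaching method; conditioning on it would introduce bias rather than remove it. The overall comparison is the causal one.
Pooled: the peer-tutoring programme 70.0% vs the self-study programme 51.2%; the peer-tutoring programme is higher overall.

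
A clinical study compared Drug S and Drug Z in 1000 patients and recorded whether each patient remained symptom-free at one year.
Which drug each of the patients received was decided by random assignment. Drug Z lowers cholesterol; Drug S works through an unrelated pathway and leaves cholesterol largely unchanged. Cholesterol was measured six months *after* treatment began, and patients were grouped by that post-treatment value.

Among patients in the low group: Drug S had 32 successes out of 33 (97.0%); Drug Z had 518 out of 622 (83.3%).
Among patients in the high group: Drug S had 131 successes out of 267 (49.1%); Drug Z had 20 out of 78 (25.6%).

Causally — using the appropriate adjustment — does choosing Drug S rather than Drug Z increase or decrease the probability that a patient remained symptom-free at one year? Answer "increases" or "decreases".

decreases

Cholesterol here is a post-treatment variable shaped by the drug; conditioning on it would introduce bias rather than remove it. The overall comparison is the causal one.
Pooled: Drug S 54.3% vs Drug Z 76.9%; Drug Z is higher overall.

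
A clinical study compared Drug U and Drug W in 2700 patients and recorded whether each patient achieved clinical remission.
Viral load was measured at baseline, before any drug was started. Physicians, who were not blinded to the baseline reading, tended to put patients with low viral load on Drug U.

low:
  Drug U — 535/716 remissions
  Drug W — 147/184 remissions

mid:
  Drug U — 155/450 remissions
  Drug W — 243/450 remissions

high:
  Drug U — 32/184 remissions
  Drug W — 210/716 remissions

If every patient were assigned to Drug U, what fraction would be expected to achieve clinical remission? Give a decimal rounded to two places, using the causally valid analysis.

0.42

The imbalance in viral load arose from how patients were allocated, not from anything the drug did; and viral load independently affects the outcome. The pooled gap is confounded — condition on viral load.
Standardising Drug U to the population viral load mix: 0.333·535/716 + 0.333·155/450 + 0.333·32/184 = 0.422.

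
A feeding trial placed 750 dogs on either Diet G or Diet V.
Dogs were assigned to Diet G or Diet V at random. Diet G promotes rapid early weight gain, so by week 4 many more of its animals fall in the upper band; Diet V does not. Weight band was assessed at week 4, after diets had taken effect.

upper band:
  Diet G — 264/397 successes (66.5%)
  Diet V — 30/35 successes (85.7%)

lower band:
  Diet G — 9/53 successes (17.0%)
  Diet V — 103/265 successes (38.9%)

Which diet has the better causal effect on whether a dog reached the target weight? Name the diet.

Diet G

Diet V is higher inside every week-4 weight band stratum but Diet G is higher in aggregate. Whether to stratify depends on how week-4 weight band relates to the diet.
Week-4 weight band lies on the pathway diet → week-4 weight band → outcome, so adjusting for it blocks the indirect effect. For the total causal effect of diet, use the unadjusted pooled rates.
Pooled: Diet G 60.7% vs Diet V 44.3%; Diet G is higher overall.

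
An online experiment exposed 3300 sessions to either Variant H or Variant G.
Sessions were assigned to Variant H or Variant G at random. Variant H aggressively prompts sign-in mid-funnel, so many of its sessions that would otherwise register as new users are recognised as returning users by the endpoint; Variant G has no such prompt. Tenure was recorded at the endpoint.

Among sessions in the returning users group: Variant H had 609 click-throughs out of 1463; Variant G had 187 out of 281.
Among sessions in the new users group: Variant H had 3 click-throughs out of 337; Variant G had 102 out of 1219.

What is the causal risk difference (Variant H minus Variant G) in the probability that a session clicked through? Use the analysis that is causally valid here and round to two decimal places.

Within every user tenure level Variant G has the higher rate, yet pooled Variant H does — Simpson's reversal.
Stratifying would compare variants among sessions the variants themselves sorted into user tenure groups — a form of selection on an intermediate. The unconditioned pooled rates give the total causal effect.
The causal difference is the pooled difference: 0.340 − 0.193 = +0.147.

+0.15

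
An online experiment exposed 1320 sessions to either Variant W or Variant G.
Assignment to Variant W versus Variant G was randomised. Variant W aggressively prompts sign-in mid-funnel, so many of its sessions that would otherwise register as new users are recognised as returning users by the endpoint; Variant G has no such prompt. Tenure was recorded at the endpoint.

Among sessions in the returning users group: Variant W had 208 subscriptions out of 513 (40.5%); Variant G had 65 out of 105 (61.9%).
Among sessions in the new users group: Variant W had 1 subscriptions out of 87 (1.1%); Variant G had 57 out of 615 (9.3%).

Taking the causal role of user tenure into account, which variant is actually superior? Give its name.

Variant W

Within every user tenure level Variant G has the higher rate, yet pooled Variant W does — Simpson's reversal.
User tenure is downstream of the variant. One should not condition on a consequence of treatment, so the overall rates are the right comparison.
Pooled: Variant W 34.8% vs Variant G 16.9%; Variant W is higher overall.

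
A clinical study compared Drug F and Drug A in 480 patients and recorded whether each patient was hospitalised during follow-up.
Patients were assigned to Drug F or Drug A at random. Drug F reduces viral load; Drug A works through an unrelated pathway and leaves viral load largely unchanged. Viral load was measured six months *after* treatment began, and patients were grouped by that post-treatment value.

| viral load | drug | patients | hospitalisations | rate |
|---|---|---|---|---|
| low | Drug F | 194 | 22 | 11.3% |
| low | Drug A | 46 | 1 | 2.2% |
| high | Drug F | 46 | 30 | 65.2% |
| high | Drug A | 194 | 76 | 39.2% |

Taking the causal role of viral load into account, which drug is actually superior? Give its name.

Viral load lies on the pathway drug → viral load → outcome, so adjusting for it blocks the indirect effect. For the total causal effect of drug, use the unadjusted pooled rates.
Pooled: Drug F 21.7% vs Drug A 32.1%; Drug F is lower overall.

Drug F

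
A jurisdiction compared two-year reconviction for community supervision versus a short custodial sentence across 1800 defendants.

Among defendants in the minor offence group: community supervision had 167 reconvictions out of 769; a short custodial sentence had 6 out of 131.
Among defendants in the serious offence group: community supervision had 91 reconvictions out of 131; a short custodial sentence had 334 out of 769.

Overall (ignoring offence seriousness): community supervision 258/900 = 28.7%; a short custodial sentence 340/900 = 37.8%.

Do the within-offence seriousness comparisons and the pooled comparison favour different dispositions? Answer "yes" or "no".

yes

Within each offence seriousness level (minor offence 21.7% vs 4.6%; serious offence 69.5% vs 43.4%), a short custodial sentence has the lower rate every time. Pooled: 28.7% vs 37.8% — community supervision has the lower rate overall. The two comparisons disagree.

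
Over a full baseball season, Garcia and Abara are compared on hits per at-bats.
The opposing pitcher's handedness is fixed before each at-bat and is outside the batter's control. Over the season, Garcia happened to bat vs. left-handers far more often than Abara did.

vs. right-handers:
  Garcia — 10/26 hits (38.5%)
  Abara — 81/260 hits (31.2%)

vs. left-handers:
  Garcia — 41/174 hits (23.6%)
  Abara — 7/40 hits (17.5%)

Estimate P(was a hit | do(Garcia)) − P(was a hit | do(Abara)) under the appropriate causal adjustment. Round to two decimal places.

Within every pitcher handedness level Garcia has the higher rate, yet pooled Abara does — Simpson's reversal.
Since pitcher handedness is a pre-existing factor (not a product of the player) and it affects the outcome on its own, it is a confounder. The stratified rates, not the pooled rate, identify the causal effect.
Adjusting over the population distribution of pitcher handedness: 0.572·(0.385−0.312) + 0.428·(0.236−0.175) = +0.068.

+0.07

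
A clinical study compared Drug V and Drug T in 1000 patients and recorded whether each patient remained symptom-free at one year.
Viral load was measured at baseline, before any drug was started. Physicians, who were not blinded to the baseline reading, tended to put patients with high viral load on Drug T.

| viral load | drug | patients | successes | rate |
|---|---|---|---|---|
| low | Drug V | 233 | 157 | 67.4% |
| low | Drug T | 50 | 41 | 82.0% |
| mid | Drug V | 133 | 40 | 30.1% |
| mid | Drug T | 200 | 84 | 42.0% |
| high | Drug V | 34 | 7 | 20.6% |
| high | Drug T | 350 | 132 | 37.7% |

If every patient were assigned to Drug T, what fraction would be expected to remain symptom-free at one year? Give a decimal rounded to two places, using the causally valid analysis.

Drug T is higher inside every viral load stratum but Drug V is higher in aggregate. Whether to stratify depends on how viral load relates to the drug.
Here viral load is a common cause — it drives both which drug a case falls under and the outcome. The crude comparison mixes populations; the stratum-specific rates are the causally relevant ones.
Standardising Drug T to the population viral load mix: 0.283·41/50 + 0.333·84/200 + 0.384·132/350 = 0.517.

0.52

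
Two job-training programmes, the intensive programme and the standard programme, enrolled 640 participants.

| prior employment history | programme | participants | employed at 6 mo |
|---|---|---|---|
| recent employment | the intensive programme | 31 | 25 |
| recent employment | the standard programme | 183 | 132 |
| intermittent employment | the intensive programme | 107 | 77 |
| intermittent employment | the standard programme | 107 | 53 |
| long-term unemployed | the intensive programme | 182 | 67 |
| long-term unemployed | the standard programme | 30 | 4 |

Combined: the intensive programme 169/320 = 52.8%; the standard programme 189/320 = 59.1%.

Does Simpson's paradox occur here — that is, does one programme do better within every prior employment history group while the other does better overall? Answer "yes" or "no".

Within each prior employment history level (recent employment 80.6% vs 72.1%; intermittent employment 72.0% vs 49.5%; long-term unemployed 36.8% vs 13.3%), the intensive programme has the higher rate every time. Pooled: 52.8% vs 59.1% — the standard programme has the higher rate overall. The two comparisons disagree.

yes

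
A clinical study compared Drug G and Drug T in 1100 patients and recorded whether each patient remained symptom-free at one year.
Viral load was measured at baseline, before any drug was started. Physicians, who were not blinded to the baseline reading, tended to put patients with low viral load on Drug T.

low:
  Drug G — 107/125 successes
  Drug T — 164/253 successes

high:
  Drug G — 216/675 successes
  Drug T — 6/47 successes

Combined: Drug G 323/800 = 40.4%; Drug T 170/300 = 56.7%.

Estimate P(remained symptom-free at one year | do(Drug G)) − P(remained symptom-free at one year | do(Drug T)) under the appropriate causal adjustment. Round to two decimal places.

+0.20

The viral load-specific comparison favours Drug G throughout, but the pooled figures favour Drug T. The question is whether to condition on viral load.
Nothing the drug does changes viral load; the imbalance is an allocation artefact. With viral load also predicting the outcome, the pooled figure is confounded, and the within-stratum comparison is the causal one.
Adjusting over the population distribution of viral load: 0.344·(0.856−0.648) + 0.656·(0.320−0.128) = +0.198.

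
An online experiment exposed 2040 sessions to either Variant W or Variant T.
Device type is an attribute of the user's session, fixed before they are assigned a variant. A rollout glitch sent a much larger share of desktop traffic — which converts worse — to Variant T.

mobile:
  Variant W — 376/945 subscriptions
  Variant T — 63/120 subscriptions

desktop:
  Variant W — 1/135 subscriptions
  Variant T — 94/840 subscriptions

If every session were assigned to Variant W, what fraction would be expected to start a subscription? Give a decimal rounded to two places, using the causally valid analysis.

The device type-specific comparison favours Variant T throughout, but the pooled figures favour Variant W. The question is whether to condition on device type.
Here device type is a common cause — it drives both which variant a case falls under and the outcome. The crude comparison mixes populations; the stratum-specific rates are the causally relevant ones.
Standardising Variant W to the population device type mix: 0.522·376/945 + 0.478·1/135 = 0.211.

0.21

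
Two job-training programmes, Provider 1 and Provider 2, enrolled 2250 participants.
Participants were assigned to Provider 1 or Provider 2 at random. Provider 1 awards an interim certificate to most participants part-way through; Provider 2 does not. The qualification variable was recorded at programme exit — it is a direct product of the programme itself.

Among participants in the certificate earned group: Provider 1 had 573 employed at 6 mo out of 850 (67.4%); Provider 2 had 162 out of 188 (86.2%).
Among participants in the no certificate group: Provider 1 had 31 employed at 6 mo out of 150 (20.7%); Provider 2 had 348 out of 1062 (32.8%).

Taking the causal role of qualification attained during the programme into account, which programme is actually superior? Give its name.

Within every qualification attained during the programme level Provider 2 has the higher rate, yet pooled Provider 1 does — Simpson's reversal.
Qualification attained during the programme here is a post-treatment variable shaped by the programme; conditioning on it would introduce bias rather than remove it. The overall comparison is the causal one.
Pooled: Provider 1 60.4% vs Provider 2 40.8%; Provider 1 is higher overall.

Provider 1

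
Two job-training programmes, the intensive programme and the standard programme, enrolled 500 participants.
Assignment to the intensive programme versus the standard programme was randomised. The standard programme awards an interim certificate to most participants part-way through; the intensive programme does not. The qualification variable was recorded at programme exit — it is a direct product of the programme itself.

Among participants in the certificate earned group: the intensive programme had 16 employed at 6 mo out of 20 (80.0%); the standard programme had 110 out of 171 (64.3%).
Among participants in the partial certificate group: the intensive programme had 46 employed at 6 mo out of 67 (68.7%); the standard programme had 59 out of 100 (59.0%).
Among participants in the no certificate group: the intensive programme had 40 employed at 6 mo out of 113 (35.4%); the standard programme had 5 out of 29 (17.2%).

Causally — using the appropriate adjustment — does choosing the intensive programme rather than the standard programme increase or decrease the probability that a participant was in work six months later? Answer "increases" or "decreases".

The qualification attained during the programme-specific comparison favours the intensive programme throughout, but the pooled figures favour the standard programme. The question is whether to condition on qualification attained during the programme.
The distribution of qualification attained during the programme is itself part of what the programme does — it is an intermediate outcome. Holding it fixed would remove that part of the effect; the total effect is the pooled difference.
Pooled: the intensive programme 51.0% vs the standard programme 58.0%; the standard programme is higher overall.

decreases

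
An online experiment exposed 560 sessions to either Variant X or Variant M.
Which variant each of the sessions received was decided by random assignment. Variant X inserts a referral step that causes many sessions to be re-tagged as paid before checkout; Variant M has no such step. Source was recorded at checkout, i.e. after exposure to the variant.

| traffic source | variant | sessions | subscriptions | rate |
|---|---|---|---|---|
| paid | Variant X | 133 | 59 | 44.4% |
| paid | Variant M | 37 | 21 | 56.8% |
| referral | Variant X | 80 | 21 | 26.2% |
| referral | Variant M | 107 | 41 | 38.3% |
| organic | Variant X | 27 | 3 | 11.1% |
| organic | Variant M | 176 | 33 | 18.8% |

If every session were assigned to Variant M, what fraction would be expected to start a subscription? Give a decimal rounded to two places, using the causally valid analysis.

Traffic source lies on the pathway variant → traffic source → outcome, so adjusting for it blocks the indirect effect. For the total causal effect of variant, use the unadjusted pooled rates.
So P(outcome | do(Variant M)) is just the pooled rate for Variant M: 95/320 = 0.297.

0.30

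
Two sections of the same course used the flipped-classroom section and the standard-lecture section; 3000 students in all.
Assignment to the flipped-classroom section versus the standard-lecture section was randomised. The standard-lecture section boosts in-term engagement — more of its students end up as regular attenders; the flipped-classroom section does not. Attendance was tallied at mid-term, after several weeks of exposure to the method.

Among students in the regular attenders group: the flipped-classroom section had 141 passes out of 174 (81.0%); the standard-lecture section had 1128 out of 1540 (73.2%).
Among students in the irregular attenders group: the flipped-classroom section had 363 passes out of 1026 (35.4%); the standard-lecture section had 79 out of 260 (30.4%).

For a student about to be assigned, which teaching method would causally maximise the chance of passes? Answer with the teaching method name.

Within every mid-term attendance level the flipped-classroom section has the higher rate, yet pooled the standard-lecture section does — Simpson's reversal.
Mid-term attendance is downstream of the teaching method. One should not condition on a consequence of treatment, so the overall rates are the right comparison.
Pooled: the flipped-classroom section 42.0% vs the standard-lecture section 67.1%; the standard-lecture section is higher overall.

the standard-lecture section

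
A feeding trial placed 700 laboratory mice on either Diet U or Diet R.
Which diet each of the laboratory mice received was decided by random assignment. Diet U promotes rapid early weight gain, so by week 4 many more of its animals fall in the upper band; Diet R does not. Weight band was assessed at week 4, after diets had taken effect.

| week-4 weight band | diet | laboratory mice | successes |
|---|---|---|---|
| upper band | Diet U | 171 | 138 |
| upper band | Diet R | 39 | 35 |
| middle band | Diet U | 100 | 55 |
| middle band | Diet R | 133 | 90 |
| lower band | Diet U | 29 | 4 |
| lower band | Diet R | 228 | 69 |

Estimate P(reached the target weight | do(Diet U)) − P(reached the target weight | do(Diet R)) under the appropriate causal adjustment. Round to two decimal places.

+0.17

Because the diet influences week-4 weight band, week-4 weight band is a post-treatment mediator, not a confounder. Stratifying on it would bias the estimate; the causal effect is the crude pooled difference.
The causal difference is the pooled difference: 0.657 − 0.485 = +0.172.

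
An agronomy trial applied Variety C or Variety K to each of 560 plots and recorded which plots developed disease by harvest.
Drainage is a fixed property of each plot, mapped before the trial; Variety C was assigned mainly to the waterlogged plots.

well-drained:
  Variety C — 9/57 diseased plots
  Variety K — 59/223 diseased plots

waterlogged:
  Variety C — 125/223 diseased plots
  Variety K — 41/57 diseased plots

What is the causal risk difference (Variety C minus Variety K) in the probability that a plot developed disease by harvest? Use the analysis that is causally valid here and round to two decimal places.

-0.13

The field drainage-specific comparison favours Variety C throughout, but the pooled figures favour Variety K. The question is whether to condition on field drainage.
Nothing the variety does changes field drainage; the imbalance is an allocation artefact. With field drainage also predicting the outcome, the pooled figure is confounded, and the within-stratum comparison is the causal one.
Adjusting over the population distribution of field drainage: 0.500·(0.158−0.265) + 0.500·(0.561−0.719) = -0.133.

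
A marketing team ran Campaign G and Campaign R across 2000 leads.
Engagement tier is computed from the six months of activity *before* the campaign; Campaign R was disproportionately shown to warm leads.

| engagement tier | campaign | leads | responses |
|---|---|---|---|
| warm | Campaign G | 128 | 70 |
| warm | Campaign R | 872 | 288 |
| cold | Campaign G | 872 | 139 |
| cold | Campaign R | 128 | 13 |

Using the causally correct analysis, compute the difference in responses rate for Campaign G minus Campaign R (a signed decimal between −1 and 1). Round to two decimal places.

+0.14

Within every engagement tier level Campaign G has the higher rate, yet pooled Campaign R does — Simpson's reversal.
Engagement tier is set before the campaign has any effect — it is not caused by the campaign — and it independently drives the outcome. That makes it a confounder, so the causal comparison is within engagement tier levels.
Adjusting over the population distribution of engagement tier: 0.500·(0.547−0.330) + 0.500·(0.159−0.102) = +0.137.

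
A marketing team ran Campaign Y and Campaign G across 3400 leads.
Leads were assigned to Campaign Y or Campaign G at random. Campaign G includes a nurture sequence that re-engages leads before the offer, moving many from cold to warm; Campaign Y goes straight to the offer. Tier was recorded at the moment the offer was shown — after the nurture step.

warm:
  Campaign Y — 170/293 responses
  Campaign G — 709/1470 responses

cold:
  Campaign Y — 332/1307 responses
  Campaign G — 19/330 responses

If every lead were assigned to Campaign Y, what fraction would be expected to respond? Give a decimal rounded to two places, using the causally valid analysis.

0.31

The distribution of engagement tier is itself part of what the campaign does — it is an intermediate outcome. Holding it fixed would remove that part of the effect; the total effect is the pooled difference.
So P(outcome | do(Campaign Y)) is just the pooled rate for Campaign Y: 502/1600 = 0.314.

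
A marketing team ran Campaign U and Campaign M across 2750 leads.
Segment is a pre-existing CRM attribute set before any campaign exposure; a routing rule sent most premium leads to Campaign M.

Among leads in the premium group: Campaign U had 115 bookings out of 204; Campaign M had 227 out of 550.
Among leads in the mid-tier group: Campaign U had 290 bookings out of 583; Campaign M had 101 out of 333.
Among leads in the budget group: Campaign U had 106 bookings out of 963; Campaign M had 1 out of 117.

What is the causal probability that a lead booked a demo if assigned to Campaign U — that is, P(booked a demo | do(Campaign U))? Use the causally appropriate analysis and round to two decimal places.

Within every customer segment level Campaign U has the higher rate, yet pooled Campaign M does — Simpson's reversal.
Customer segment satisfies the back-door criterion: it is not a descendant of the campaign, and it blocks the spurious path from campaign to outcome. Adjusting for it (i.e., using the within-customer segment rates) gives the causal effect.
Standardising Campaign U to the population customer segment mix: 0.274·115/204 + 0.333·290/583 + 0.393·106/963 = 0.363.

0.36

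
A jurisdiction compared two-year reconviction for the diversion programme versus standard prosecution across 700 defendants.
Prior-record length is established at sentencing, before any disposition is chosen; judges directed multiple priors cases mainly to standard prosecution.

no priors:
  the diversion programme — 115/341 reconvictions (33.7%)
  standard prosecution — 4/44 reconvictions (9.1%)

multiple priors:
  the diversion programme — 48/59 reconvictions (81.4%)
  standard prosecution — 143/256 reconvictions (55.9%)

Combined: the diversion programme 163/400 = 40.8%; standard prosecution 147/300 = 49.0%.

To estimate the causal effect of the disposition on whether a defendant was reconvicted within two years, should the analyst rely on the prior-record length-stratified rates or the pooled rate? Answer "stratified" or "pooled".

Since prior-record length is a pre-existing factor (not a product of the disposition) and it affects the outcome on its own, it is a confounder. The stratified rates, not the pooled rate, identify the causal effect.
Within each level — no priors: 33.7% vs 9.1%; multiple priors: 81.4% vs 55.9% — standard prosecution is lower every time.

stratified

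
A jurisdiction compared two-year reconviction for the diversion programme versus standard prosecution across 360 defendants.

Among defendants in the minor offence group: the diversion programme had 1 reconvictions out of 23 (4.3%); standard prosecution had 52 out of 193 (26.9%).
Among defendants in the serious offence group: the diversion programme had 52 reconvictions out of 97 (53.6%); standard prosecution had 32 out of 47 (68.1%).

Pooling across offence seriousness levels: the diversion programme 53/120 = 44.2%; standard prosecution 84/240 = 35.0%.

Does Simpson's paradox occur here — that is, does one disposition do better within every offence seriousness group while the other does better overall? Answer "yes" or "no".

yes

Within each offence seriousness level (minor offence 4.3% vs 26.9%; serious offence 53.6% vs 68.1%), the diversion programme has the lower rate every time. Pooled: 44.2% vs 35.0% — standard prosecution has the lower rate overall. The two comparisons disagree.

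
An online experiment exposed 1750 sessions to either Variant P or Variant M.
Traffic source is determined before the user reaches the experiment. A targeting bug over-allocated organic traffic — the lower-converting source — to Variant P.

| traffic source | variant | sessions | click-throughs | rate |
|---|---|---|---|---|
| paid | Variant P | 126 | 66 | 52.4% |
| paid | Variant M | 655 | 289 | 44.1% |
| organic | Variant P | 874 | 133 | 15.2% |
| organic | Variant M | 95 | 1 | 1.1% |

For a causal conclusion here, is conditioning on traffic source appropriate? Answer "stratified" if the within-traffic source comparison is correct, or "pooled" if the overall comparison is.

stratified

The traffic source-specific comparison favours Variant P throughout, but the pooled figures favour Variant M. The question is whether to condition on traffic source.
Traffic source differs across variants for reasons unrelated to any effect of the variant itself, and it separately predicts the outcome — a classic confounder. We must compare within traffic source levels.
Within each level — paid: 52.4% vs 44.1%; organic: 15.2% vs 1.1% — Variant P is higher every time.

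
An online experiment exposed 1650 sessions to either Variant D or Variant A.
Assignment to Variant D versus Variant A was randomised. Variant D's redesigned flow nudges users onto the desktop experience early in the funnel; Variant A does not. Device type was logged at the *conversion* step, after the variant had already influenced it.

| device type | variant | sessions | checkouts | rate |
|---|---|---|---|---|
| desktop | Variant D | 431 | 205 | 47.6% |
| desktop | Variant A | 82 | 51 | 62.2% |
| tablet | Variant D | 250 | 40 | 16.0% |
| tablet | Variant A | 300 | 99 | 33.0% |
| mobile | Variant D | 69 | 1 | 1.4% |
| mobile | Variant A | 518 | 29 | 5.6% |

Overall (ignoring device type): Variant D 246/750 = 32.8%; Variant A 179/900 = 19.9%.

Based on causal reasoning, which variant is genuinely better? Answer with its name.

Variant D

The device type-specific comparison favours Variant A throughout, but the pooled figures favour Variant D. The question is whether to condition on device type.
Stratifying would compare variants among sessions the variants themselves sorted into device type groups — a form of selection on an intermediate. The unconditioned pooled rates give the total causal effect.
Pooled: Variant D 32.8% vs Variant A 19.9%; Variant D is higher overall.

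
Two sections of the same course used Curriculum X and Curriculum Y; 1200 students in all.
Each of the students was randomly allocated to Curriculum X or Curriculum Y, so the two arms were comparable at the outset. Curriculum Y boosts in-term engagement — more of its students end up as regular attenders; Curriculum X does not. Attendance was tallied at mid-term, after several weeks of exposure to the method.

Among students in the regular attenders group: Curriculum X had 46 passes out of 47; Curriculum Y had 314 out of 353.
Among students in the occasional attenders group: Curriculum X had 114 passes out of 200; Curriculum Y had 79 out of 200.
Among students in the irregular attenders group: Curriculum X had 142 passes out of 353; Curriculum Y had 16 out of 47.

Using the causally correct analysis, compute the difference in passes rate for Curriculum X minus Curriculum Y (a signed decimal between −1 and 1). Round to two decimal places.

-0.18

The distribution of mid-term attendance is itself part of what the teaching method does — it is an intermediate outcome. Holding it fixed would remove that part of the effect; the total effect is the pooled difference.
The causal difference is the pooled difference: 0.503 − 0.682 = -0.178.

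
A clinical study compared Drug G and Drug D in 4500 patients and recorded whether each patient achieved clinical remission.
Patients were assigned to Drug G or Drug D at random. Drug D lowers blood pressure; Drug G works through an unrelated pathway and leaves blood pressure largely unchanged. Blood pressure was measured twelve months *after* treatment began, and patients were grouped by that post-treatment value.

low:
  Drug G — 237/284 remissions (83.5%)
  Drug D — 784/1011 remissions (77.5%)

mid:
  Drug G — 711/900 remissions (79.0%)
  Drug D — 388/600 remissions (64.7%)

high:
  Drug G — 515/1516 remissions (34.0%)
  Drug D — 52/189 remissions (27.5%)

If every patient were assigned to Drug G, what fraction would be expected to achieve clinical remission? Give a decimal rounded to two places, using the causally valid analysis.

0.54

The stratified and pooled comparisons disagree (Drug G wins within each blood pressure; Drug D wins overall), so the answer turns on the causal role of blood pressure.
The distribution of blood pressure is itself part of what the drug does — it is an intermediate outcome. Holding it fixed would remove that part of the effect; the total effect is the pooled difference.
So P(outcome | do(Drug G)) is just the pooled rate for Drug G: 1463/2700 = 0.542.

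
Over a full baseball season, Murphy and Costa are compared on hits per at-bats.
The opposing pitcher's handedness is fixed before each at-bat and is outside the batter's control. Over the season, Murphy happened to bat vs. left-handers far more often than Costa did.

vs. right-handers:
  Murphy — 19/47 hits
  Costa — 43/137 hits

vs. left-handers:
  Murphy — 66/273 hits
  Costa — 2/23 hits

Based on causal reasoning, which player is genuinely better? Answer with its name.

Murphy

The stratified and pooled comparisons disagree (Murphy wins within each pitcher handedness; Costa wins overall), so the answer turns on the causal role of pitcher handedness.
Pitcher handedness is set before the player has any effect — it is not caused by the player — and it independently drives the outcome. That makes it a confounder, so the causal comparison is within pitcher handedness levels.
Within each level — vs. right-handers: 40.4% vs 31.4%; vs. left-handers: 24.2% vs 8.7% — Murphy is higher every time.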